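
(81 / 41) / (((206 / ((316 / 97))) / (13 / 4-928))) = -28.89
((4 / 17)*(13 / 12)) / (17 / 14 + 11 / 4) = 364 / 5661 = 0.06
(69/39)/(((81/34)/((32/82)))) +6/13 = 32438/43173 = 0.75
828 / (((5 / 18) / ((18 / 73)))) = 268272 / 365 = 734.99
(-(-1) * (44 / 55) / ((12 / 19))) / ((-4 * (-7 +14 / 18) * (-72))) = -19 / 26880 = -0.00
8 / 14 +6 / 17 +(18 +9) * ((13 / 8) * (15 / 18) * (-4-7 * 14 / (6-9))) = 998695 / 952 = 1049.05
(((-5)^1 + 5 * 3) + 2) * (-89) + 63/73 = -77901/73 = -1067.14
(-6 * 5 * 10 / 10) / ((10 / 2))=-6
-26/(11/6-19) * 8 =1248/103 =12.12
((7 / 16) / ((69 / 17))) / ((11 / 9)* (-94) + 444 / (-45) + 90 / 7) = -12495 / 12971264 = -0.00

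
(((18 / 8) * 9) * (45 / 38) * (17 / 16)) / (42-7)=12393 / 17024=0.73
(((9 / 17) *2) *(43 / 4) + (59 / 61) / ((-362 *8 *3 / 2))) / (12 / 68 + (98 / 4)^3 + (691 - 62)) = 51273401 / 69081361923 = 0.00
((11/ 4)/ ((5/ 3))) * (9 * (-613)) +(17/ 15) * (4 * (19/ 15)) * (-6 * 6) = -930977/ 100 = -9309.77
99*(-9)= -891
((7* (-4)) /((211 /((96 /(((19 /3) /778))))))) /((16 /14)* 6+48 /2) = -609952 /12027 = -50.72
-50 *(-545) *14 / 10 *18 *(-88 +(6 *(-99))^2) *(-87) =-21074188489200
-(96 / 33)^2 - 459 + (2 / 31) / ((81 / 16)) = -142025821 / 303831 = -467.45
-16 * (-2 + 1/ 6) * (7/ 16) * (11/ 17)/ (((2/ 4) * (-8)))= -847/ 408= -2.08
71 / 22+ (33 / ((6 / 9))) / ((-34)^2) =83165 / 25432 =3.27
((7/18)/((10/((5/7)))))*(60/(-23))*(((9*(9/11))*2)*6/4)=-405/253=-1.60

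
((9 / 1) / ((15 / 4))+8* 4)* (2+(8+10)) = 688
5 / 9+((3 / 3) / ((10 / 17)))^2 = 3101 / 900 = 3.45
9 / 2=4.50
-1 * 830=-830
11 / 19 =0.58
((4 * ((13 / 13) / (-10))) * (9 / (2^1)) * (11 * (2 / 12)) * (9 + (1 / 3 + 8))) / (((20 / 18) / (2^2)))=-5148 / 25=-205.92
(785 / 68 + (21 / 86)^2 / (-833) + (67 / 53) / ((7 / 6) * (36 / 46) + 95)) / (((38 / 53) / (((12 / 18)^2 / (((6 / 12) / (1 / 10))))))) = 8494754281 / 5928672429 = 1.43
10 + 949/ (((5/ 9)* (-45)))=-699/ 25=-27.96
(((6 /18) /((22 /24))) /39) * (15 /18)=10 /1287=0.01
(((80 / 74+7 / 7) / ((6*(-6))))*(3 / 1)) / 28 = -11 / 1776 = -0.01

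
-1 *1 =-1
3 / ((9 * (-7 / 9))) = -3 / 7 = -0.43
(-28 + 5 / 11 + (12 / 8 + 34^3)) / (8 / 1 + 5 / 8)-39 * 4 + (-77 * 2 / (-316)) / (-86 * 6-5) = 4397.96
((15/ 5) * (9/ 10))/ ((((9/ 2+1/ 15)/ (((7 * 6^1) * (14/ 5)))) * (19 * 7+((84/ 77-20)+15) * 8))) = 174636/ 255505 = 0.68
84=84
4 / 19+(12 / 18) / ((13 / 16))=764 / 741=1.03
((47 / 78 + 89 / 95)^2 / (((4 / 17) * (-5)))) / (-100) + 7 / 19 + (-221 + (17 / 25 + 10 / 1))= -23053872549967 / 109816200000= -209.93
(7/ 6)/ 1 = 7/ 6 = 1.17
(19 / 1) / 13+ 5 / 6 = 179 / 78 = 2.29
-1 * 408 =-408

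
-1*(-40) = 40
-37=-37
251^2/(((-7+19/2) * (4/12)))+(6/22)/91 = 378384021/5005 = 75601.20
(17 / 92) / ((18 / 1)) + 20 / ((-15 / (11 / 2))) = -12127 / 1656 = -7.32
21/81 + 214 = 5785/27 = 214.26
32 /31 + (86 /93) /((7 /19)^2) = 35750 /4557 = 7.85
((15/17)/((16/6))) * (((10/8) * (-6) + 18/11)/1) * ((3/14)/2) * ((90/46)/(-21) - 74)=207743535/13487936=15.40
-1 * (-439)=439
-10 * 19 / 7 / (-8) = 95 / 28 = 3.39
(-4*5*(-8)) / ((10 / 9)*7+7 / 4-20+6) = -5760 / 161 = -35.78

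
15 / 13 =1.15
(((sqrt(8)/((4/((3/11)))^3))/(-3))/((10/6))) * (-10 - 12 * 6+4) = 1053 * sqrt(2)/106480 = 0.01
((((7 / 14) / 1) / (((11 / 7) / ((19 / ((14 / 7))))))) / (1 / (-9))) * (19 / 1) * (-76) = 432117 / 11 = 39283.36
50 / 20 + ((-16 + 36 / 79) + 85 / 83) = -157633 / 13114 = -12.02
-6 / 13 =-0.46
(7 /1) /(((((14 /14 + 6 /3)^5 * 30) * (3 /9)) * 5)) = 7 /12150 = 0.00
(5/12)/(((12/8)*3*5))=1/54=0.02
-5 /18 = -0.28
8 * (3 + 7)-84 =-4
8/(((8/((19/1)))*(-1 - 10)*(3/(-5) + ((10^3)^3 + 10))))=-95/55000000517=-0.00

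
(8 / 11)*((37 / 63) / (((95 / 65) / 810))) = 236.72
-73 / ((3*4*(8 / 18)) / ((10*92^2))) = -1158510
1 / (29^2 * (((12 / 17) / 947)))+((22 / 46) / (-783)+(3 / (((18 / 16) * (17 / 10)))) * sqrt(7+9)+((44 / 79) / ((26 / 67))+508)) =18867445340443 / 36472619196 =517.30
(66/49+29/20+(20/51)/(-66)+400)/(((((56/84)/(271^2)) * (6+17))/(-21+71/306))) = -62011763037312833/1547740656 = -40065990.90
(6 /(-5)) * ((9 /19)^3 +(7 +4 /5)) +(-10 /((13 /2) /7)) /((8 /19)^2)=-2504976833 /35666800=-70.23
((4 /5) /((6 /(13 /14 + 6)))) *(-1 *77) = -1067 /15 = -71.13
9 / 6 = 3 / 2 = 1.50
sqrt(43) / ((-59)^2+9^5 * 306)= sqrt(43) / 18072475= 0.00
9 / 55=0.16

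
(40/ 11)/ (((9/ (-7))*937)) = -280/ 92763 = -0.00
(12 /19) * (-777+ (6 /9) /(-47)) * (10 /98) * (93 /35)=-40755948 /306299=-133.06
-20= -20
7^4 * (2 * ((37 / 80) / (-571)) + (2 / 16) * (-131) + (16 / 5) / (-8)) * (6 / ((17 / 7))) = -9660108969 / 97070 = -99516.94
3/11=0.27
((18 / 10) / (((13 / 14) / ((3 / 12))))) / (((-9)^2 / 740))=518 / 117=4.43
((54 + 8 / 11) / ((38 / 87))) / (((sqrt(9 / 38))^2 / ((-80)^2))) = 111731200 / 33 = 3385793.94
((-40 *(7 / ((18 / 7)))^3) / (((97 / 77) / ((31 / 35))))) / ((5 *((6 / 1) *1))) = -40118309 / 2121390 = -18.91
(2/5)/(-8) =-1/20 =-0.05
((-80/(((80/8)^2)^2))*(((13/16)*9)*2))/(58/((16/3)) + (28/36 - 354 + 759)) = -1053/3749875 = -0.00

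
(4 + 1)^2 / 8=3.12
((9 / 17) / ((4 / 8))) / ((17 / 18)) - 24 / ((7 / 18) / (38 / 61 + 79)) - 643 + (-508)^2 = 31160275275 / 123403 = 252508.25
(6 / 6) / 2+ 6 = 13 / 2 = 6.50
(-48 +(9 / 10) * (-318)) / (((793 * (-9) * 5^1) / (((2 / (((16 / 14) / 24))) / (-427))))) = -1114 / 1209325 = -0.00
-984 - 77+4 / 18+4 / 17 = -162263 / 153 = -1060.54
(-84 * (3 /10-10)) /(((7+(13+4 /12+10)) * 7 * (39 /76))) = 44232 /5915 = 7.48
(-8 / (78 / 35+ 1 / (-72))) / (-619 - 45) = 2520 / 463223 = 0.01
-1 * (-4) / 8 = 1 / 2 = 0.50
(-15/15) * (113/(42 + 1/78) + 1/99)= -7751/2871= -2.70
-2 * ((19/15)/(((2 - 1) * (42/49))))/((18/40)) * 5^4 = -332500/81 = -4104.94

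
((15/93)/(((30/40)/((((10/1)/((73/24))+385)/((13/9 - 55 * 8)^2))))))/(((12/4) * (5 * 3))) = 340140/35254844767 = 0.00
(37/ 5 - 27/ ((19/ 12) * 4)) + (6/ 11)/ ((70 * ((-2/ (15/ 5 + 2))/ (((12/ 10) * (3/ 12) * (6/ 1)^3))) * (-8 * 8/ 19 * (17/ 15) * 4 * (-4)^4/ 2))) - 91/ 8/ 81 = 494610173333/ 165032017920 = 3.00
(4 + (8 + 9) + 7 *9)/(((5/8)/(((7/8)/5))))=588/25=23.52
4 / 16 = 0.25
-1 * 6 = -6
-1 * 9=-9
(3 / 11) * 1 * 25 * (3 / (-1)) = -225 / 11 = -20.45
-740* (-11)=8140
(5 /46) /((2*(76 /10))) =25 /3496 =0.01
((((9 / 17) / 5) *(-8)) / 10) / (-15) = 12 / 2125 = 0.01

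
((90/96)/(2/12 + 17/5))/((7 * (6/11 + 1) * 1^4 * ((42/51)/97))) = 240075/83888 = 2.86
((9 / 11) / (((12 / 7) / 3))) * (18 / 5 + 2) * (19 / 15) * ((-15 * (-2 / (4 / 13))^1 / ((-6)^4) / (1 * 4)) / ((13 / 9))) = 931 / 7040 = 0.13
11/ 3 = 3.67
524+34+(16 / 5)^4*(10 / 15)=1177322 / 1875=627.91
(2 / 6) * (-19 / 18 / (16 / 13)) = -247 / 864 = -0.29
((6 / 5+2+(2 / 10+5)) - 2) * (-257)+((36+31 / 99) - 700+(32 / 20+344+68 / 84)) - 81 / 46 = -313016173 / 159390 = -1963.84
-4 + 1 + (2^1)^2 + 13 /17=30 /17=1.76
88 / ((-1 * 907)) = -88 / 907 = -0.10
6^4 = 1296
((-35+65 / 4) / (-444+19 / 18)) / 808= 675 / 12884368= 0.00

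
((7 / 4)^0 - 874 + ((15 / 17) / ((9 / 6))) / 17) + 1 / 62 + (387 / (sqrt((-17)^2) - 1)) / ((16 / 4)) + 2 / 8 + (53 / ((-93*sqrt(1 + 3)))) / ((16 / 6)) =-496978951 / 573376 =-866.76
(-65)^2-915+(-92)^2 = 11774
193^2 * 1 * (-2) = -74498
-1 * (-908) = 908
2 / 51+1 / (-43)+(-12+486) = 1039517 / 2193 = 474.02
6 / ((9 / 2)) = 4 / 3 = 1.33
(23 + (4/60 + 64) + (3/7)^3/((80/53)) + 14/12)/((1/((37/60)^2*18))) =9949427909/16464000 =604.31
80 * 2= 160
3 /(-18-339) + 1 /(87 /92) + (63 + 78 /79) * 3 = 157861264 /817887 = 193.01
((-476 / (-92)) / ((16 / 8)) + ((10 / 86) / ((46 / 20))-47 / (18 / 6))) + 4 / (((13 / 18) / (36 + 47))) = 446.66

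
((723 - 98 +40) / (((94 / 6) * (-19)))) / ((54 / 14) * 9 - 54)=49 / 423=0.12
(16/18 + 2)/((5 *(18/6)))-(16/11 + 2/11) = -2144/1485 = -1.44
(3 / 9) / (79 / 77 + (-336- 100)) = -77 / 100479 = -0.00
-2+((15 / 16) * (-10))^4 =7722.76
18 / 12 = 1.50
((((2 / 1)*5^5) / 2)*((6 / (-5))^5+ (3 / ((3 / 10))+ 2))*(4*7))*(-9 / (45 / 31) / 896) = -230361 / 40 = -5759.02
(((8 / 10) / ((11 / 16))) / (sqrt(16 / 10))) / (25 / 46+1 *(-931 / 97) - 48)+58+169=227 - 71392 *sqrt(10) / 14001735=226.98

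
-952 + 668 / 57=-53596 / 57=-940.28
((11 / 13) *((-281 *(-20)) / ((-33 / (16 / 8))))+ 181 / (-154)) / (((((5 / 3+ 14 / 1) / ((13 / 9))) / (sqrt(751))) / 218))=-159393.24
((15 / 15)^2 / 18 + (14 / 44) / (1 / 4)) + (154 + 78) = 233.33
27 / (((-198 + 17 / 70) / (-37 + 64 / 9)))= 4.08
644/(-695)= -644/695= -0.93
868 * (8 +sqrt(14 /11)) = 868 * sqrt(154) /11 +6944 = 7923.24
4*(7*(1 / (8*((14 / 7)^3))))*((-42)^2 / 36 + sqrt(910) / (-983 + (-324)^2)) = 7*sqrt(910) / 1663888 + 343 / 16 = 21.44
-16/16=-1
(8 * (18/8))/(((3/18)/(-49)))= -5292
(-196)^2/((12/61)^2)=8934121/9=992680.11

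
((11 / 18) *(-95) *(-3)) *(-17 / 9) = -17765 / 54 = -328.98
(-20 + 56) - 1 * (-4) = 40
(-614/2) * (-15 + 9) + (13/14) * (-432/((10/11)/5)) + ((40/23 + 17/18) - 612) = -2821499/2898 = -973.60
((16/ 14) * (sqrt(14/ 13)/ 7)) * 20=160 * sqrt(182)/ 637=3.39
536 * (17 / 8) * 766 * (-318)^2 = 88228060776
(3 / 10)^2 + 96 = 9609 / 100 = 96.09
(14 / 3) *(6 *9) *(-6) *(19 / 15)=-9576 / 5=-1915.20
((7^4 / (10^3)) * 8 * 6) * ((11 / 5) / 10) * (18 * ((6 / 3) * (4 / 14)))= 814968 / 3125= 260.79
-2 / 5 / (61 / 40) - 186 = -11362 / 61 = -186.26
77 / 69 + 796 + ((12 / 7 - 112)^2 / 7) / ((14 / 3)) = 193741745 / 165669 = 1169.45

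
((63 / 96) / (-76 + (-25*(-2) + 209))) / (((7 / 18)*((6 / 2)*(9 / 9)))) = 3 / 976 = 0.00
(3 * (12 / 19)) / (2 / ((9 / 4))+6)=162 / 589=0.28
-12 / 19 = -0.63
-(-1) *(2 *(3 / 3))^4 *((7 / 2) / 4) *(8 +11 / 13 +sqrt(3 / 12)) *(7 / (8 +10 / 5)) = 91.59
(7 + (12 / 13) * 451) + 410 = 10833 / 13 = 833.31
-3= -3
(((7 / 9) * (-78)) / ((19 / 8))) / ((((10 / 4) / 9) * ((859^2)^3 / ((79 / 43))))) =-690144 / 1641160455333710715485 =-0.00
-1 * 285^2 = -81225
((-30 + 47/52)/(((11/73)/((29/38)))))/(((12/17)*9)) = -54451357/2347488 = -23.20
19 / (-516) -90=-46459 / 516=-90.04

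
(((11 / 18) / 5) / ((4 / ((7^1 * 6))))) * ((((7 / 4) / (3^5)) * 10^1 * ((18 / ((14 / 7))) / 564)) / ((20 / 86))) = 23177 / 3654720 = 0.01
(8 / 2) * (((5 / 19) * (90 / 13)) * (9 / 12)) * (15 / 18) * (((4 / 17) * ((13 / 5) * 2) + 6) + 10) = 329400 / 4199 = 78.45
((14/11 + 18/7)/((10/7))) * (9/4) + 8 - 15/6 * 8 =-327/55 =-5.95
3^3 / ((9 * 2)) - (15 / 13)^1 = 9 / 26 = 0.35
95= 95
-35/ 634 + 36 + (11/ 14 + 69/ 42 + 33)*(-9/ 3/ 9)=321337/ 13314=24.14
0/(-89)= 0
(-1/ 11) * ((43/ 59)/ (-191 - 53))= 43/ 158356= 0.00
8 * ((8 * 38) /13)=2432 /13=187.08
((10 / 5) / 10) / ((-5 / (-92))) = 92 / 25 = 3.68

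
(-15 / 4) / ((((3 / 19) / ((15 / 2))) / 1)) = -1425 / 8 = -178.12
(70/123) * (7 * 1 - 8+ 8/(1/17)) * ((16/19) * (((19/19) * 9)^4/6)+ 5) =55411650/779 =71131.77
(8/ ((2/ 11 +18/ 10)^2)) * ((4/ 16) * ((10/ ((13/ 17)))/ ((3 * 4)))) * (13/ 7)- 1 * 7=-1489382/ 249501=-5.97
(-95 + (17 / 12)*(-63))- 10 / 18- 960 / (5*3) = -8957 / 36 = -248.81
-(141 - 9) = -132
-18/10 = -9/5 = -1.80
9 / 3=3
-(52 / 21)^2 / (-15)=0.41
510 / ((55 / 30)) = 3060 / 11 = 278.18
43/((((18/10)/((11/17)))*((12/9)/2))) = 2365/102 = 23.19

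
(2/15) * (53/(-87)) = -106/1305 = -0.08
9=9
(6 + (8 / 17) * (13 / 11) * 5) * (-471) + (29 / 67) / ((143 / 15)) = -673608327 / 162877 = -4135.69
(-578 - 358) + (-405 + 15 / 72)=-32179 / 24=-1340.79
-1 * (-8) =8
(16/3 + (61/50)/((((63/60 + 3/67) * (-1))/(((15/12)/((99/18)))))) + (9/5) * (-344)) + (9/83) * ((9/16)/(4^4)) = -16845498635971/27430318080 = -614.12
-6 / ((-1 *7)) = 6 / 7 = 0.86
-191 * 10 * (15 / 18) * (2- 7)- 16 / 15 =7957.27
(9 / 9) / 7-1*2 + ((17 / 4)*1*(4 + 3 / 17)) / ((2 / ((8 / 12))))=341 / 84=4.06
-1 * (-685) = 685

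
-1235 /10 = -247 /2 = -123.50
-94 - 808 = -902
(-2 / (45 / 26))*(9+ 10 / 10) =-104 / 9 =-11.56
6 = 6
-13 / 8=-1.62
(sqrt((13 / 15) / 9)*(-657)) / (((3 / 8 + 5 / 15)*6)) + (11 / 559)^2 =121 / 312481 - 292*sqrt(195) / 85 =-47.97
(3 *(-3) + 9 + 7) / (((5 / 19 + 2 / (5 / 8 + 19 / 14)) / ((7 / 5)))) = 103341 / 13415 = 7.70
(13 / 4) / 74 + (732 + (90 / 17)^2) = 65019565 / 85544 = 760.07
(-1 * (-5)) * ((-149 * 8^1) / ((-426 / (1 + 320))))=318860 / 71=4490.99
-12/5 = -2.40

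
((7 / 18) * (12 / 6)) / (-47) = -7 / 423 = -0.02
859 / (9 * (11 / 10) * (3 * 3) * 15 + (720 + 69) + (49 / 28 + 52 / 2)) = 3436 / 8613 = 0.40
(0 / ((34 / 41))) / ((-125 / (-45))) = 0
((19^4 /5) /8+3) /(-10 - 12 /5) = -130441 /496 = -262.99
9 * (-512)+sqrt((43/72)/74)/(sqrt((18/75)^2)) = -4608+25 * sqrt(1591)/2664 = -4607.63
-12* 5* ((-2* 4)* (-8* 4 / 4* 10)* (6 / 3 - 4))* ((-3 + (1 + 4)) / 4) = 38400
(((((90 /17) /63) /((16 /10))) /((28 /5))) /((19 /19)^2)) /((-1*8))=-125 /106624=-0.00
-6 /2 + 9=6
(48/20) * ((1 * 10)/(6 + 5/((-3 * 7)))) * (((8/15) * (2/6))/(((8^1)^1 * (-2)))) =-28/605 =-0.05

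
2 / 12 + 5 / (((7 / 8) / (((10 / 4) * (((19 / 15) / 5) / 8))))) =13 / 21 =0.62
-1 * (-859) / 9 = 859 / 9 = 95.44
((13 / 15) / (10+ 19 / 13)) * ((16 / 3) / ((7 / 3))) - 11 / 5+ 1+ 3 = 6173 / 3129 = 1.97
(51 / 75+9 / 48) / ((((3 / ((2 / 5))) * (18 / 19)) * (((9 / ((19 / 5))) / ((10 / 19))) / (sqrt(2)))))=6593 * sqrt(2) / 243000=0.04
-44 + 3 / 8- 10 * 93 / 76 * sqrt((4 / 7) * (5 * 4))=-349 / 8- 930 * sqrt(35) / 133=-84.99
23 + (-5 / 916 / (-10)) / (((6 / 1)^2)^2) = 54608257 / 2374272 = 23.00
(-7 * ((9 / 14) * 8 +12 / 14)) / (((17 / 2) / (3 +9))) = -1008 / 17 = -59.29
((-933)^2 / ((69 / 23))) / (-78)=-96721 / 26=-3720.04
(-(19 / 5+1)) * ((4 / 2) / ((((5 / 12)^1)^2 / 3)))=-20736 / 125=-165.89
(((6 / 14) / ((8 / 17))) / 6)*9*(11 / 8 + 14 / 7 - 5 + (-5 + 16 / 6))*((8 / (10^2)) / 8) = -969 / 17920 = -0.05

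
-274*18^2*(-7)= 621432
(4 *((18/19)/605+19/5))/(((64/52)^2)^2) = 1248087139/188334080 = 6.63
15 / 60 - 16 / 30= -17 / 60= -0.28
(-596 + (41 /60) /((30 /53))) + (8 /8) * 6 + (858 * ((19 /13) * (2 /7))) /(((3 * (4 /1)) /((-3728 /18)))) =-28444663 /4200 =-6772.54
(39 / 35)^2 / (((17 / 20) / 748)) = 1092.64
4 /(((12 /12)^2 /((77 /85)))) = 308 /85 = 3.62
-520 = -520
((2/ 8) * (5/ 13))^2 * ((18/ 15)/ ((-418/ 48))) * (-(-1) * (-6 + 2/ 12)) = 0.01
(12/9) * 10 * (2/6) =40/9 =4.44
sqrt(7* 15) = sqrt(105) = 10.25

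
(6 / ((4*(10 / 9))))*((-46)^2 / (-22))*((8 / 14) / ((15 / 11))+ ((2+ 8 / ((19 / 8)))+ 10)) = -74976228 / 36575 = -2049.93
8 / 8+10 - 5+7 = 13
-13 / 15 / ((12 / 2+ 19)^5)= -0.00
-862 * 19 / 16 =-8189 / 8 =-1023.62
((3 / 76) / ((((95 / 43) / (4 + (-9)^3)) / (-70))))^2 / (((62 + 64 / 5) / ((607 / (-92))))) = -1300799044321875 / 17936339872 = -72523.10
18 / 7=2.57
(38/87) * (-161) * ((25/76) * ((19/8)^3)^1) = -27607475/89088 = -309.89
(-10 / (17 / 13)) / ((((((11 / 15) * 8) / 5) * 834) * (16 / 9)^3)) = -1184625 / 851738624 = -0.00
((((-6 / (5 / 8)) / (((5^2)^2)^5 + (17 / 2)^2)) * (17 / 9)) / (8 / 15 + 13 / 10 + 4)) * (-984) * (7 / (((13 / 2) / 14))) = 59953152 / 123977661132906425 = 0.00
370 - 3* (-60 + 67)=349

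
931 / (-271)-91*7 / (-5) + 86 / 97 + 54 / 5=17829312 / 131435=135.65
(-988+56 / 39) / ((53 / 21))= -269332 / 689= -390.90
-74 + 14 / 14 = -73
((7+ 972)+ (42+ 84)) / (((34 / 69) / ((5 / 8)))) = 22425 / 16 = 1401.56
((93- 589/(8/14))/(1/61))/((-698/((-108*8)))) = -24711588/349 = -70806.84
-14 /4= -7 /2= -3.50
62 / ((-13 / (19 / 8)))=-589 / 52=-11.33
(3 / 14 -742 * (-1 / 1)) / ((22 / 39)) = 405249 / 308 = 1315.74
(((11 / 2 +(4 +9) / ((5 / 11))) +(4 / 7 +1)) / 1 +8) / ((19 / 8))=12228 / 665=18.39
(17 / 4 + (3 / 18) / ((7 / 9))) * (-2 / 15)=-25 / 42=-0.60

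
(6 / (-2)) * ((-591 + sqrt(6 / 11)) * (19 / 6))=11229 / 2 - 19 * sqrt(66) / 22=5607.48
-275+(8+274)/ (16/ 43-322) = -635896/ 2305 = -275.88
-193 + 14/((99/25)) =-18757/99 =-189.46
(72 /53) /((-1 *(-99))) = 8 /583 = 0.01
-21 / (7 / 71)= -213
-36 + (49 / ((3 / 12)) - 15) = 145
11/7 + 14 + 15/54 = 1997/126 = 15.85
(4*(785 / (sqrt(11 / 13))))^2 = 128174800 / 11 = 11652254.55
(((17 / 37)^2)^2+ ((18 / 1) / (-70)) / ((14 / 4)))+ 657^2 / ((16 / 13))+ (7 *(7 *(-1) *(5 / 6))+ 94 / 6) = 7729245925069691 / 22040133360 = 350689.62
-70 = -70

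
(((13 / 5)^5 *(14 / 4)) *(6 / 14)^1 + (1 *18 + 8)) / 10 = 1276379 / 62500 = 20.42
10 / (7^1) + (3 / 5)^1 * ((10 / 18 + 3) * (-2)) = -298 / 105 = -2.84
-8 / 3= -2.67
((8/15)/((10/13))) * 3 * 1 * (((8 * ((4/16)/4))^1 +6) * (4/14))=676/175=3.86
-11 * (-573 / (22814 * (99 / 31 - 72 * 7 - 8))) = -17763 / 32713202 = -0.00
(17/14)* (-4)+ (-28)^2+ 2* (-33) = 4992/7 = 713.14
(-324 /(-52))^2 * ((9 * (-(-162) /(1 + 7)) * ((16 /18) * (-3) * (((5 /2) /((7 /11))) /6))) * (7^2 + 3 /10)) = -2882004543 /4732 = -609045.76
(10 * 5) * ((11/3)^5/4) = 8284.52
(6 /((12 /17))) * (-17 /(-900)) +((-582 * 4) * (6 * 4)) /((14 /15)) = -754269977 /12600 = -59862.70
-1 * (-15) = 15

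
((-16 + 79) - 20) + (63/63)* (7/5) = 222/5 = 44.40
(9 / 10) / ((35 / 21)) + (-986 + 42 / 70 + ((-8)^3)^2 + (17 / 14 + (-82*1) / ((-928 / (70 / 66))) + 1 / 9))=2099417502607 / 8038800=261160.56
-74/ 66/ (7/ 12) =-148/ 77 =-1.92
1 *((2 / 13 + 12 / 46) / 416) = 31 / 31096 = 0.00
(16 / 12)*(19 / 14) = 38 / 21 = 1.81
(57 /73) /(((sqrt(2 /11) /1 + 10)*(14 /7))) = 1045 /26718 - 19*sqrt(22) /53436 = 0.04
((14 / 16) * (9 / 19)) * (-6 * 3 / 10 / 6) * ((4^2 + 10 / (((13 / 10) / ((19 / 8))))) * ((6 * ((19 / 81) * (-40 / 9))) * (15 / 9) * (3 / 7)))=19.04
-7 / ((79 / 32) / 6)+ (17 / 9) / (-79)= -12113 / 711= -17.04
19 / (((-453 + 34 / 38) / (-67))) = 24187 / 8590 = 2.82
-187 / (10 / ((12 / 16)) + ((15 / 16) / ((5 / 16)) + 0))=-561 / 49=-11.45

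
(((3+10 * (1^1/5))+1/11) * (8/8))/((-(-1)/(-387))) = -21672/11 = -1970.18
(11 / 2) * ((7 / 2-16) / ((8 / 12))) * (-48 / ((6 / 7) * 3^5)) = 1925 / 81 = 23.77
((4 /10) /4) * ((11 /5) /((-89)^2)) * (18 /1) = 99 /198025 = 0.00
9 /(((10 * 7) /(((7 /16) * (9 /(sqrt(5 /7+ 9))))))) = 81 * sqrt(119) /5440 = 0.16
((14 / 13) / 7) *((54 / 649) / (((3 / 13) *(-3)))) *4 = -48 / 649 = -0.07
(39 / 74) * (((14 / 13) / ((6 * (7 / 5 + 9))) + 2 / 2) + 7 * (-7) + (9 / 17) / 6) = -1651211 / 65416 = -25.24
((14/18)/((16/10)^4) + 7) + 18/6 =373015/36864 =10.12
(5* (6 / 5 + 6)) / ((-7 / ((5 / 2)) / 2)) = -180 / 7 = -25.71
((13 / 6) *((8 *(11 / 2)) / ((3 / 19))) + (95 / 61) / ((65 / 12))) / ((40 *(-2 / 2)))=-2155607 / 142740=-15.10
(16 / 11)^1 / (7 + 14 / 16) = 128 / 693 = 0.18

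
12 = 12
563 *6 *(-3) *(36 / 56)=-45603 / 7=-6514.71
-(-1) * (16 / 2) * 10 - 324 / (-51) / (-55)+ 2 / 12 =449087 / 5610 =80.05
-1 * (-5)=5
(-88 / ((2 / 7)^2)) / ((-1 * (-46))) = -539 / 23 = -23.43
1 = 1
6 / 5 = 1.20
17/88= 0.19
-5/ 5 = -1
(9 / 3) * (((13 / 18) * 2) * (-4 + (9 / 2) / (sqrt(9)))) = -65 / 6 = -10.83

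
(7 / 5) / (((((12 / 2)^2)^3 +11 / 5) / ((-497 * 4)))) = -0.06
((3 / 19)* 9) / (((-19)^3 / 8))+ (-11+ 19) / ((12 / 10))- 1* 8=-521932 / 390963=-1.33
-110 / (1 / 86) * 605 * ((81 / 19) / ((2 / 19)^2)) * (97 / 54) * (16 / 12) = -5274020950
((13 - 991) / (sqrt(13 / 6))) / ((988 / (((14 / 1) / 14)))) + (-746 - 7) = -753 - 489 * sqrt(78) / 6422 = -753.67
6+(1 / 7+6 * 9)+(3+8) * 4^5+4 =79297 / 7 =11328.14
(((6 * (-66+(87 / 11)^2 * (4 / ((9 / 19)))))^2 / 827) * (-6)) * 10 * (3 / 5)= -334825.40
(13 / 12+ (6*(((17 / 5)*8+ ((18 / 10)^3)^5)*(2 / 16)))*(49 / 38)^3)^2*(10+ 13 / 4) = 7035364872324722741732230323698989028813 / 4474216461181640625000000000000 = 1572423894.41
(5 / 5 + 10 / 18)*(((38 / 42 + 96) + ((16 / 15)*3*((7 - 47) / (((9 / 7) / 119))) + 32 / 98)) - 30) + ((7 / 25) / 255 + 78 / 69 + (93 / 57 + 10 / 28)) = -19293270523823 / 1053060750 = -18321.14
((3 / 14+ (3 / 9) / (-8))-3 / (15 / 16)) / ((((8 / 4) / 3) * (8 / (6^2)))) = -22887 / 1120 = -20.43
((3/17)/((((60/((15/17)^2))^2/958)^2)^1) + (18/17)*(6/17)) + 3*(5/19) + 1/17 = 176877920418745/144202857820352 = 1.23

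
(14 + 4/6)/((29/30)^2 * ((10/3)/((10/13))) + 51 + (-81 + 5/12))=-19800/34471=-0.57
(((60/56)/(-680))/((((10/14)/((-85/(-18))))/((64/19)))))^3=-8/185193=-0.00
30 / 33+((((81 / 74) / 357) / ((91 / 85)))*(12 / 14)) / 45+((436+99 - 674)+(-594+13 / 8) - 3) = -10648826943 / 14518504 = -733.47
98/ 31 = 3.16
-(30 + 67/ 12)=-427/ 12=-35.58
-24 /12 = -2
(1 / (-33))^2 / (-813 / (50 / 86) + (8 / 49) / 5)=-1225 / 1865403639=-0.00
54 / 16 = 3.38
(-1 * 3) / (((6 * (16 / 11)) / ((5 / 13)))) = -55 / 416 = -0.13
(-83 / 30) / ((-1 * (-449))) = -83 / 13470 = -0.01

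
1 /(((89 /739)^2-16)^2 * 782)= 298248146641 /59598692605975950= 0.00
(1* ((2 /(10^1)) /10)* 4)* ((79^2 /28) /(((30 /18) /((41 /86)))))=767643 /150500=5.10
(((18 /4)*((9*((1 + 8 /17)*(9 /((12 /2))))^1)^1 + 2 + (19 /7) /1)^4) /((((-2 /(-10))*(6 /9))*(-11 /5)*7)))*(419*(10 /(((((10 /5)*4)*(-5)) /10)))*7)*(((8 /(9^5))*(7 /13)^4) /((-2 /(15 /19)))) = -26316.83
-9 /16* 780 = -1755 /4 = -438.75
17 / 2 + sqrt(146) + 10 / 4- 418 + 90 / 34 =-392.27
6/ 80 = 3/ 40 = 0.08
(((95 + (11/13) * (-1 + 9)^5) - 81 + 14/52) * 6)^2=4682034767601/169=27704347737.28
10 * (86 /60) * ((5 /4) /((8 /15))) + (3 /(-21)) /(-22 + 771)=33.59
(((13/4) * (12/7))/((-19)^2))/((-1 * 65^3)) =-3/53382875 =-0.00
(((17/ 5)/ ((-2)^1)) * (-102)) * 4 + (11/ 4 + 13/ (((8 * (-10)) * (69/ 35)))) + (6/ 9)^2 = 11537551/ 16560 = 696.71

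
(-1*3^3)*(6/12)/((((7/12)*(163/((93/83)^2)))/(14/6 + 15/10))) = -0.68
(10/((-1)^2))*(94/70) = 94/7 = 13.43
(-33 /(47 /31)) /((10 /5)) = -1023 /94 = -10.88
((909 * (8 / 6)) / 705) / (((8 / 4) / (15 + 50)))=2626 / 47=55.87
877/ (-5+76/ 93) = -81561/ 389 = -209.67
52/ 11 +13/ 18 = 1079/ 198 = 5.45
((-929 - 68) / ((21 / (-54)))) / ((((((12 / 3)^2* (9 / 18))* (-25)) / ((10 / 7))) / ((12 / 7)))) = -53838 / 1715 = -31.39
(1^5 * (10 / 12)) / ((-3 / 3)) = -5 / 6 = -0.83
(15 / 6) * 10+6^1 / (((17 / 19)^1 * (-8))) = 1643 / 68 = 24.16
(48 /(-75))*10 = -32 /5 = -6.40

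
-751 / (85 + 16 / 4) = -751 / 89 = -8.44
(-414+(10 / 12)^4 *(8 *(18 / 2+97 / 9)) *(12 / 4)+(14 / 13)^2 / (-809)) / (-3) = 6149348045 / 99669609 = 61.70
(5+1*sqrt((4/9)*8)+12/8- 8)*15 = -45/2+20*sqrt(2) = 5.78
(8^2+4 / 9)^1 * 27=1740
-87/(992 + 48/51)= -1479/16880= -0.09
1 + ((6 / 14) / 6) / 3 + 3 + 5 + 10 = 799 / 42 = 19.02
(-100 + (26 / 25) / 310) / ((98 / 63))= -64.28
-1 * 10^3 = -1000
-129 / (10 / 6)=-387 / 5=-77.40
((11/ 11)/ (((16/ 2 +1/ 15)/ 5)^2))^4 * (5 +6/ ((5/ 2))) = 7408355712890625/ 45949729863572161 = 0.16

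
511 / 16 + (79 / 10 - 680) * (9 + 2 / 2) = -6689.06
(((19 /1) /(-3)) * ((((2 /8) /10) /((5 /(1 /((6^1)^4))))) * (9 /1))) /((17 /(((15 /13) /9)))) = -19 /11456640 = -0.00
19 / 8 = 2.38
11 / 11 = 1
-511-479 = -990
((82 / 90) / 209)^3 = 68921 / 831910105125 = 0.00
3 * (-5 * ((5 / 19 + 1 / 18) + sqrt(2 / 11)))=-15 * sqrt(22) / 11 - 545 / 114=-11.18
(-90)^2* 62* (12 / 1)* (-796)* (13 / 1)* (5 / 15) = -20787062400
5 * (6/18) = 5/3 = 1.67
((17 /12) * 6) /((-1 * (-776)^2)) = -17 /1204352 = -0.00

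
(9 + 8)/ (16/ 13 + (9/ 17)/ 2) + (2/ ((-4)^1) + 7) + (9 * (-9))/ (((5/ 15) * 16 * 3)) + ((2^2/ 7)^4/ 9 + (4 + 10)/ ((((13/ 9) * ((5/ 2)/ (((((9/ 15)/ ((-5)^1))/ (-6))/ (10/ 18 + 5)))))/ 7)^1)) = 119903760892571/ 9284306850000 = 12.91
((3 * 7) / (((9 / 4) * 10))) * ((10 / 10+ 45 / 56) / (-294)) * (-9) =101 / 1960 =0.05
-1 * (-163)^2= -26569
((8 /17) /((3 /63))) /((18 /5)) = 140 /51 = 2.75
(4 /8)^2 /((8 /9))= 9 /32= 0.28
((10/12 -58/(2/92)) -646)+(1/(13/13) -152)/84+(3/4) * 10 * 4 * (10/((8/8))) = -84419/28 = -3014.96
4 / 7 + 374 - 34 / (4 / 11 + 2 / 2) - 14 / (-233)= 8555366 / 24465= 349.70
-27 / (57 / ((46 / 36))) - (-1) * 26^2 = 25665 / 38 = 675.39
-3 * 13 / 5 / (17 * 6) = -13 / 170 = -0.08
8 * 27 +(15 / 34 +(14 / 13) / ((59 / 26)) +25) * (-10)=-43287 / 1003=-43.16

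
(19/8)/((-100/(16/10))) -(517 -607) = 44981/500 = 89.96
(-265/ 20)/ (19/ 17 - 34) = 901/ 2236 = 0.40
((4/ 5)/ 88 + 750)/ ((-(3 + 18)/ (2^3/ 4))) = -82501/ 1155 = -71.43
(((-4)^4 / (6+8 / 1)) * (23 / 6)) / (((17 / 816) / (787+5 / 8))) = 18550144 / 7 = 2650020.57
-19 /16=-1.19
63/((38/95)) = 315/2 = 157.50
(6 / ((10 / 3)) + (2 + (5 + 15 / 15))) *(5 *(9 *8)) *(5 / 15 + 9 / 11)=44688 / 11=4062.55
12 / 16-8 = -29 / 4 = -7.25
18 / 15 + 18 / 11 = 2.84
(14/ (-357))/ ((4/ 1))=-1/ 102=-0.01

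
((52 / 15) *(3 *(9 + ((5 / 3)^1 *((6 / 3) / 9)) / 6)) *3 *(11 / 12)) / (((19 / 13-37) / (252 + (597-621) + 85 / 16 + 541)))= -768402947 / 136080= -5646.70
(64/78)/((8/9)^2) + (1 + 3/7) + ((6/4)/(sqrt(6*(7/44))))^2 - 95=-8206/91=-90.18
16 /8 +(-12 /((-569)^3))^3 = 12503753207494543130923186 /6251876603747271565460729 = 2.00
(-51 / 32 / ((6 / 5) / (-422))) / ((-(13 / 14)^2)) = -878815 / 1352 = -650.01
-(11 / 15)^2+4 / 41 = -4061 / 9225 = -0.44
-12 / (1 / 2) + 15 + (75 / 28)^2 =-1431 / 784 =-1.83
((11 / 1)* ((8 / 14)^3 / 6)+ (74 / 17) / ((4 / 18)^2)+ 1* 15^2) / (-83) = -10967731 / 2903838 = -3.78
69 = 69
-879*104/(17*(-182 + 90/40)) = 365664/12223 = 29.92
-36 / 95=-0.38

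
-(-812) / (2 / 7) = 2842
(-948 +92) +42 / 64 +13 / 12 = -82009 / 96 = -854.26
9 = 9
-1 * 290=-290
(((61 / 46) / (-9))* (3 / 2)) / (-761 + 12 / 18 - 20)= 61 / 215372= 0.00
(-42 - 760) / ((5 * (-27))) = 5.94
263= 263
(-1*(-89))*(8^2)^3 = 23330816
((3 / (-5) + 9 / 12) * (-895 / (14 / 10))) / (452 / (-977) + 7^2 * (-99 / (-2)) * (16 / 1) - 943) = -2623245 / 1035822284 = -0.00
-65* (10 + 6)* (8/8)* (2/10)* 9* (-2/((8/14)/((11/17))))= 72072/17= 4239.53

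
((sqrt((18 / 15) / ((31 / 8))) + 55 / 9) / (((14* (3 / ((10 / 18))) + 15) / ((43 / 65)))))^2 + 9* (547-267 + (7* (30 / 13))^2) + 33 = 162712* sqrt(465) / 9675809559 + 2134179016440002 / 435411430155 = 4901.52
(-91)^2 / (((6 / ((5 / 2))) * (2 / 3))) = 41405 / 8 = 5175.62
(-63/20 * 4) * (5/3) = -21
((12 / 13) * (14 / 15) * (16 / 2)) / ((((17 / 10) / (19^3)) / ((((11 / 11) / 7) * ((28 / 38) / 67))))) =646912 / 14807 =43.69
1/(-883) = -0.00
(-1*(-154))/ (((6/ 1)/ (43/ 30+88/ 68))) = 107107/ 1530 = 70.00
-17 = -17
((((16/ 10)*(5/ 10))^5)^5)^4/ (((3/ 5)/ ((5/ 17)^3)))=1606938044258990275541962092341162602522202993782792835301376/ 186032334112839887999415477179247779826454234353150241076946258544921875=0.00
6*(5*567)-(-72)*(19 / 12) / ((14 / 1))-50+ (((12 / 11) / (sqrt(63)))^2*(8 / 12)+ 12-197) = 42645998 / 2541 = 16783.16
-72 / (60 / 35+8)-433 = -7487 / 17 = -440.41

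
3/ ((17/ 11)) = 33/ 17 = 1.94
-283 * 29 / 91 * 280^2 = -91918400 / 13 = -7070646.15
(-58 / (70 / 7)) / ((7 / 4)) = -116 / 35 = -3.31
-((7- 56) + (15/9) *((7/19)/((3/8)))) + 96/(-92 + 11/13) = 3127969/67545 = 46.31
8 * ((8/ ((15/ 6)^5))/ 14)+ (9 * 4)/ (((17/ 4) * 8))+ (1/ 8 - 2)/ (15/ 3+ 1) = 4719153/ 5950000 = 0.79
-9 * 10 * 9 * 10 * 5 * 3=-121500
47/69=0.68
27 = 27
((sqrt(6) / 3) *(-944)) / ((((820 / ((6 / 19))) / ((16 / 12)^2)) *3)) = -0.18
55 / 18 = 3.06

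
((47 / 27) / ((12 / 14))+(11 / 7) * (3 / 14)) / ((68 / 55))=516835 / 269892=1.91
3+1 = 4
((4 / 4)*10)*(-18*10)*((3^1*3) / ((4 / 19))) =-76950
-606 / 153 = -202 / 51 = -3.96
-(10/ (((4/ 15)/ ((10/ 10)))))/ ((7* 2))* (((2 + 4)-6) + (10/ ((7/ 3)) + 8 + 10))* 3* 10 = -87750/ 49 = -1790.82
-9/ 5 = -1.80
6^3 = 216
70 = 70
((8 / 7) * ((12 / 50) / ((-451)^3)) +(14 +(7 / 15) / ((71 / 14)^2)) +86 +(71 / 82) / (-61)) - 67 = 977532894570633277 / 29618663462168550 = 33.00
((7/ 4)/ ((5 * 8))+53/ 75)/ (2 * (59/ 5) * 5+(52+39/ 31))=55831/ 12741600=0.00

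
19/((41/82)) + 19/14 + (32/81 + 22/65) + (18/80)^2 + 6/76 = 9012486689/224078400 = 40.22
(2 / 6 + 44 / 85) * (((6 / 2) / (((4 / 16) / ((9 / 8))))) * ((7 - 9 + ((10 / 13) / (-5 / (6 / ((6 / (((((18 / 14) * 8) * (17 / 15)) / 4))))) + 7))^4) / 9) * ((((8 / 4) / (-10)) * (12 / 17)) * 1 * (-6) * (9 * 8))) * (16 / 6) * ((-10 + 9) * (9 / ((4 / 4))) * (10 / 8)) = 2323854277636144477824 / 497620515793035635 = 4669.93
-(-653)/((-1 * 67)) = -653/67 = -9.75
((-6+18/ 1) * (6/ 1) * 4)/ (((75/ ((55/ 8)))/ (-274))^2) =4542098/ 25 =181683.92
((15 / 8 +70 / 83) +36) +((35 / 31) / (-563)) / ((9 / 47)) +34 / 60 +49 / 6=24740396821 / 521495640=47.44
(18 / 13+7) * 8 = 872 / 13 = 67.08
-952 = -952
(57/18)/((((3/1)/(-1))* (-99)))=0.01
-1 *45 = -45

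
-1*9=-9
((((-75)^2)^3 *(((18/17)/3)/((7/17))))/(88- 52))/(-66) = -19775390625/308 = -64205813.72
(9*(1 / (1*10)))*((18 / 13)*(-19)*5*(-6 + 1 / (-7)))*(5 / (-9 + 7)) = -330885 / 182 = -1818.05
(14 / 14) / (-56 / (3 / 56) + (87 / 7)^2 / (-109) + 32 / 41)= -0.00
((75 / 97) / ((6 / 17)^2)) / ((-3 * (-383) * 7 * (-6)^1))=-7225 / 56172312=-0.00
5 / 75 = 1 / 15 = 0.07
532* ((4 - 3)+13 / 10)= 6118 / 5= 1223.60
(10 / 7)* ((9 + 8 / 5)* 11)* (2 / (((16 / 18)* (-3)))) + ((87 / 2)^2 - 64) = 47693 / 28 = 1703.32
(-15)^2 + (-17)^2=514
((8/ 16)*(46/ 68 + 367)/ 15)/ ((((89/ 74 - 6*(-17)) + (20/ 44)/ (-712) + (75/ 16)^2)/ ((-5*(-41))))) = 44007757376/ 2192539487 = 20.07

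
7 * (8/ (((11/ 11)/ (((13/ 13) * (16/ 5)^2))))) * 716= 10264576/ 25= 410583.04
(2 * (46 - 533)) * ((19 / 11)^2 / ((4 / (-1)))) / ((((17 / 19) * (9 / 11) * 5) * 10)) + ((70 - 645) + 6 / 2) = -92927267 / 168300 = -552.15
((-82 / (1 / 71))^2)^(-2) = 0.00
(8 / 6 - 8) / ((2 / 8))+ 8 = -56 / 3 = -18.67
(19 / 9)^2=361 / 81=4.46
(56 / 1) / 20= 14 / 5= 2.80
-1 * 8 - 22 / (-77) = -54 / 7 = -7.71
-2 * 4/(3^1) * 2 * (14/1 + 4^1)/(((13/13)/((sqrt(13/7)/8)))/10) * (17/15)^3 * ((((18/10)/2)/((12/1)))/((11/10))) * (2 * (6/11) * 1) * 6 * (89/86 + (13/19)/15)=-1040887832 * sqrt(91)/86499875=-114.79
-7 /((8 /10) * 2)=-35 /8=-4.38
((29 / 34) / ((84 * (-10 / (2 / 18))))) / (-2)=29 / 514080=0.00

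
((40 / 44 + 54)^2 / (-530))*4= -729632 / 32065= -22.75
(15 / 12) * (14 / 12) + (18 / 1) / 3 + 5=299 / 24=12.46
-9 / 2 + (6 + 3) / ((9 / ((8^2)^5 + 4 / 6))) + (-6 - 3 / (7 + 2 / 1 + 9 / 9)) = 16106127208 / 15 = 1073741813.87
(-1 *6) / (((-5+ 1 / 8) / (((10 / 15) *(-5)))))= -160 / 39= -4.10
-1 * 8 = -8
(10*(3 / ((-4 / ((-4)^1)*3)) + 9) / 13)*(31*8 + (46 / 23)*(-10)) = 22800 / 13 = 1753.85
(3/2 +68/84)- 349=-346.69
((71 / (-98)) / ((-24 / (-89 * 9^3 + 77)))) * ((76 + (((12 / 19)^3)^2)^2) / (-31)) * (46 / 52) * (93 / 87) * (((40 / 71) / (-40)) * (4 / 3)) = -4477354126480269919894 / 52568442642740389911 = -85.17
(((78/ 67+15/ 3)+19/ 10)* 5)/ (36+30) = 1801/ 2948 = 0.61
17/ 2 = 8.50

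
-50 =-50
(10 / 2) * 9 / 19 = 45 / 19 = 2.37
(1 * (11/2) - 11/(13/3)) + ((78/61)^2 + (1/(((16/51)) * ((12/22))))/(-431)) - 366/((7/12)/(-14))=5863394706489/667160416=8788.58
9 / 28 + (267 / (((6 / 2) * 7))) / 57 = 869 / 1596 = 0.54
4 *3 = 12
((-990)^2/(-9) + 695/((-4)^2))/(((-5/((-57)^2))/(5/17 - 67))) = -4718440208.85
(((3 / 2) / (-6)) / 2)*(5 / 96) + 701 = 538363 / 768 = 700.99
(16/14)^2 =64/49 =1.31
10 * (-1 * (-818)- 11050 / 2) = -47070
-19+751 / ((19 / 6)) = 4145 / 19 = 218.16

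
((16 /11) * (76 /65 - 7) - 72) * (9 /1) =-517896 /715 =-724.33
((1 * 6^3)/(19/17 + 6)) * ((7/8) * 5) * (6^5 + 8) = 125049960/121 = 1033470.74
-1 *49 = -49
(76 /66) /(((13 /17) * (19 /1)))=34 /429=0.08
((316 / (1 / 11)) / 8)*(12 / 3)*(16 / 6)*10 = 139040 / 3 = 46346.67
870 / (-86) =-435 / 43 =-10.12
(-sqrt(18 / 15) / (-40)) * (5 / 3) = sqrt(30) / 120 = 0.05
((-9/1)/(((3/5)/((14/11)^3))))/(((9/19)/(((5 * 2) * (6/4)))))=-1303400/1331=-979.26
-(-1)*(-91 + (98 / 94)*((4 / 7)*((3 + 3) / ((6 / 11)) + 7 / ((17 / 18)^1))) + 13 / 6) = -373283 / 4794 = -77.86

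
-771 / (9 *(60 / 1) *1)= -257 / 180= -1.43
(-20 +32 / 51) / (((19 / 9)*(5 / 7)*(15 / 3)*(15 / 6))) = -2184 / 2125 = -1.03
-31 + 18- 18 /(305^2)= -1209343 /93025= -13.00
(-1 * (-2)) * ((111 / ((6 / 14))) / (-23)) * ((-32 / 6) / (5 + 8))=8288 / 897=9.24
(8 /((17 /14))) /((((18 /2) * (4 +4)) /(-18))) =-1.65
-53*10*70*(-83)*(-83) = -255581900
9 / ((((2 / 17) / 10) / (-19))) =-14535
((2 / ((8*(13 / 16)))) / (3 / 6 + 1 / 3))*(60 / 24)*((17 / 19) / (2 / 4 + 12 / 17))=6936 / 10127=0.68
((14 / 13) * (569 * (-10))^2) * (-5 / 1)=-2266327000 / 13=-174332846.15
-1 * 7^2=-49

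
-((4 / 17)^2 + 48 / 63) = -4960 / 6069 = -0.82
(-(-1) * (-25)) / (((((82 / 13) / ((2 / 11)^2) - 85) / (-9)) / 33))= 64350 / 917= 70.17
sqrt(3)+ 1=2.73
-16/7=-2.29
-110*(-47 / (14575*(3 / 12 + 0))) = 376 / 265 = 1.42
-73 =-73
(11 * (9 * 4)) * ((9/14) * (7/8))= 891/4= 222.75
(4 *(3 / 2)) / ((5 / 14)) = 84 / 5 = 16.80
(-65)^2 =4225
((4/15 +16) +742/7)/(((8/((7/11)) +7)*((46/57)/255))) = 6220011/3151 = 1973.98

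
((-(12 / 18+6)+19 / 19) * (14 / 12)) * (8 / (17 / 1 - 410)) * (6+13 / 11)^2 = 2970716 / 427977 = 6.94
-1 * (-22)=22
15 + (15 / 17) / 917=233850 / 15589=15.00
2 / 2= 1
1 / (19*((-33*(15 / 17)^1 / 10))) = -34 / 1881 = -0.02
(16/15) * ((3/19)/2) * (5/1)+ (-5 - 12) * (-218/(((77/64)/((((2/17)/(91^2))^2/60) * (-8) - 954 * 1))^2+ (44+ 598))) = 24888602313522754173625437284926851400/4018413920864685320776027200093738507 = 6.19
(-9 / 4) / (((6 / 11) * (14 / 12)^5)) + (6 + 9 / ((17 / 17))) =220029 / 16807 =13.09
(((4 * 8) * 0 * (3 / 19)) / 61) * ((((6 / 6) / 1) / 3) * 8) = 0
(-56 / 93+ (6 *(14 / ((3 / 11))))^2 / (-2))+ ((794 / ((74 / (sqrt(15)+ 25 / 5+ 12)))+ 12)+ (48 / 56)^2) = -7964661239 / 168609+ 397 *sqrt(15) / 37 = -47195.91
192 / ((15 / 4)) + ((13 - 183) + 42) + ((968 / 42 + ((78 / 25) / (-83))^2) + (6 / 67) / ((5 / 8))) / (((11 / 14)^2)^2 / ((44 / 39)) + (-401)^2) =-1642307422050145841024 / 21384251384017873125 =-76.80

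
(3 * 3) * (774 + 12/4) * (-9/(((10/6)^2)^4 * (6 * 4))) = -137643219/3125000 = -44.05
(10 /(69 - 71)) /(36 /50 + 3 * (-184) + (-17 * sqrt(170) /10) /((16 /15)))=0.01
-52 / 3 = -17.33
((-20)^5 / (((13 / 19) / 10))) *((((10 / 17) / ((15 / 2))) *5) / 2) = -6080000000 / 663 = -9170437.41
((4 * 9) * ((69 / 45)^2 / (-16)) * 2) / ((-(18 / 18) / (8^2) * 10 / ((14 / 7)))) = 16928 / 125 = 135.42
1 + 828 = 829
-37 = -37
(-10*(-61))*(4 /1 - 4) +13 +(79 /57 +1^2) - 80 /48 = 782 /57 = 13.72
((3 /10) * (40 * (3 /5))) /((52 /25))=45 /13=3.46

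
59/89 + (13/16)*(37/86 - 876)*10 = -435564123/61232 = -7113.34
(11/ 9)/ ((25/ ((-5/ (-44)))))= 1/ 180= 0.01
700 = 700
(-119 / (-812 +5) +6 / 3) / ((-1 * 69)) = -1733 / 55683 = -0.03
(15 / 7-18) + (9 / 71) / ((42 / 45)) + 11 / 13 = -192217 / 12922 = -14.88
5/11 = 0.45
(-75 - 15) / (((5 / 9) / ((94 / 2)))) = -7614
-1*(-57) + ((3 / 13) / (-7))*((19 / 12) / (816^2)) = 13815180269 / 242371584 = 57.00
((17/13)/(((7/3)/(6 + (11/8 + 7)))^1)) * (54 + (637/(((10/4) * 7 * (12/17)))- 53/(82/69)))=1832617/3731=491.19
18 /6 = 3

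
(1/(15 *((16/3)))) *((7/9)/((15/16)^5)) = 458752/34171875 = 0.01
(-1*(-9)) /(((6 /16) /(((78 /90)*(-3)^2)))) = 936 /5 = 187.20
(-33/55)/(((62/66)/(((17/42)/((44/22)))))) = -561/4340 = -0.13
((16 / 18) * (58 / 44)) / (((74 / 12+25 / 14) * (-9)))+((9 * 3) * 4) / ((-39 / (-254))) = 703.37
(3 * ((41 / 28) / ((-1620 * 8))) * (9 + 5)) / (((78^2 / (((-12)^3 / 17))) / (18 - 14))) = 41 / 129285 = 0.00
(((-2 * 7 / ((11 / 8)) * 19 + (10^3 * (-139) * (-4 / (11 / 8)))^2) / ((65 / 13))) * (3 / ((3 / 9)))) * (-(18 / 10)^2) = -14423049198935568 / 15125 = -953590029681.69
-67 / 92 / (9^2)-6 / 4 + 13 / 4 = 6487 / 3726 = 1.74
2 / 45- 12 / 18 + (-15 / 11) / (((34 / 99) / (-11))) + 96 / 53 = 3638149 / 81090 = 44.87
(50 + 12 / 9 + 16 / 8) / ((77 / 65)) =10400 / 231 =45.02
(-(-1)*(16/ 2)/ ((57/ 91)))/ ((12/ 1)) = 182/ 171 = 1.06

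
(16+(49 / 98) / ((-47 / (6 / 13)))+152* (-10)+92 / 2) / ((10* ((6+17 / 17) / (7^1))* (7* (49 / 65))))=-127263 / 4606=-27.63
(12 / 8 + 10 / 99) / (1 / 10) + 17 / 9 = 1772 / 99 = 17.90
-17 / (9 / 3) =-17 / 3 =-5.67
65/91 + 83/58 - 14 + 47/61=-274511/24766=-11.08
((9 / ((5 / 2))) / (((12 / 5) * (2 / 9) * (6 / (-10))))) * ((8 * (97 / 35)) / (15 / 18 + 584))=-10476 / 24563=-0.43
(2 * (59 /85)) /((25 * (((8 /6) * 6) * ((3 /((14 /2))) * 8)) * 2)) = 413 /408000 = 0.00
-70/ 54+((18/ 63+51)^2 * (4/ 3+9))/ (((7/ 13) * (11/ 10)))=4674381815/ 101871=45885.30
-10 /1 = -10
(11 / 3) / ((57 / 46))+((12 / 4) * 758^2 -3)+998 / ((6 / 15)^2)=591635875 / 342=1729929.46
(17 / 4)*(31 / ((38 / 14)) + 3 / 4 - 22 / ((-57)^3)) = 153273071 / 2963088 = 51.73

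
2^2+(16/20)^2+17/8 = 1353/200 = 6.76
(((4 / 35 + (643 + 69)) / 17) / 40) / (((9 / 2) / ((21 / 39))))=2077 / 16575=0.13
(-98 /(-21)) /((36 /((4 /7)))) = 2 /27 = 0.07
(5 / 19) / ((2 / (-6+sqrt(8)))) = -15 / 19+5*sqrt(2) / 19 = -0.42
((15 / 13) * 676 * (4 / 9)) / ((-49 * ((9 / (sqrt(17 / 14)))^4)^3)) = -1568941985 / 19537800892022463372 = -0.00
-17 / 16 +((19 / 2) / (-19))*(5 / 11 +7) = -843 / 176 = -4.79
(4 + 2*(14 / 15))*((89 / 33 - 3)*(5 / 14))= -40 / 63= -0.63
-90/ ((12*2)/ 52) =-195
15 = 15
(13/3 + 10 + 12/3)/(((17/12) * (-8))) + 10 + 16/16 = 319/34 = 9.38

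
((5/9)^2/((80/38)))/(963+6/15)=475/3121416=0.00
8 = 8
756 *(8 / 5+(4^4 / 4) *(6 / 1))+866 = 1461898 / 5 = 292379.60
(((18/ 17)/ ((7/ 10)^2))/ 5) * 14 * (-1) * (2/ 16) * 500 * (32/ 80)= -18000/ 119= -151.26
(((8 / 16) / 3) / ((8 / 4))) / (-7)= -1 / 84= -0.01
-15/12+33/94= -169/188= -0.90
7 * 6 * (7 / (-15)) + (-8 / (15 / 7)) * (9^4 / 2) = -61334 / 5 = -12266.80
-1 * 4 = -4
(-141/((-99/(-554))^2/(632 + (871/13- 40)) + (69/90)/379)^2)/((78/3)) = -1264006.16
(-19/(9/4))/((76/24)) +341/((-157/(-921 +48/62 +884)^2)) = -41656193/14601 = -2852.97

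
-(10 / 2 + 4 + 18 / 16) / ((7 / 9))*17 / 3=-4131 / 56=-73.77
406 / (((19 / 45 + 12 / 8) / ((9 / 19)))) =328860 / 3287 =100.05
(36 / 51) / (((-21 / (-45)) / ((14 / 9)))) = 40 / 17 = 2.35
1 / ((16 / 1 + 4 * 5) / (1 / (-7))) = -1 / 252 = -0.00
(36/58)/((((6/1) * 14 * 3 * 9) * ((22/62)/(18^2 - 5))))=31/126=0.25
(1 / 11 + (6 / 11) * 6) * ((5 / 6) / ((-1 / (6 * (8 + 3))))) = -185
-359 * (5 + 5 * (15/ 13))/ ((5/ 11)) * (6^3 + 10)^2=-5647575472/ 13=-434428882.46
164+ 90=254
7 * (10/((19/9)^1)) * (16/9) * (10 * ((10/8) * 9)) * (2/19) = 252000/361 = 698.06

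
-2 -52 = -54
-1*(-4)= 4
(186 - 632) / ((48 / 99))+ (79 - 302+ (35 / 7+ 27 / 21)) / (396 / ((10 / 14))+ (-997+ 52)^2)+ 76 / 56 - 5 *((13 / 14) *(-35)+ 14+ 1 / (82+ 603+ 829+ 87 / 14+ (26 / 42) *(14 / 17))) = -224404266311783813 / 271668832898904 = -826.02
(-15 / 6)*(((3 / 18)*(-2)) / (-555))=-1 / 666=-0.00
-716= -716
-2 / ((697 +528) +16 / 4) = -0.00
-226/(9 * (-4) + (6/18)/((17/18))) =1921/303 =6.34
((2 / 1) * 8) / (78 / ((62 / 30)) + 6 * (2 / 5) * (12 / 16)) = 2480 / 6129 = 0.40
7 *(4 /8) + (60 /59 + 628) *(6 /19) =453191 /2242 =202.14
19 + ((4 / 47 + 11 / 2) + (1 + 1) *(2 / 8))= 1179 / 47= 25.09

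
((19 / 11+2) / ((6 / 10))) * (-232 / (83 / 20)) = -951200 / 2739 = -347.28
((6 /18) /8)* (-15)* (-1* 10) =25 /4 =6.25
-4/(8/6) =-3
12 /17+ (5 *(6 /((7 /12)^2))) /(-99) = -0.18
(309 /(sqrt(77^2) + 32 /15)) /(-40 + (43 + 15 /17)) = 26265 /26114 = 1.01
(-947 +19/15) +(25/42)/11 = -728173/770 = -945.68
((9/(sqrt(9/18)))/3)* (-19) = -57* sqrt(2) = -80.61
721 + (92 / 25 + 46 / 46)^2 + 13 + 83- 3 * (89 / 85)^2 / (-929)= 140768941109 / 167800625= 838.91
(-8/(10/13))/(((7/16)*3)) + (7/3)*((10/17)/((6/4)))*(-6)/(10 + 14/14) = -55128/6545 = -8.42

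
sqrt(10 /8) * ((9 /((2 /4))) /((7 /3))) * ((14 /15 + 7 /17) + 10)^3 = 24212815957 * sqrt(5) /4298875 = 12594.34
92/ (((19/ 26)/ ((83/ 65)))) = 160.76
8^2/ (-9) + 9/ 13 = -751/ 117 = -6.42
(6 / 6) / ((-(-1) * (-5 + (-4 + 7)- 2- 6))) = -1 / 10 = -0.10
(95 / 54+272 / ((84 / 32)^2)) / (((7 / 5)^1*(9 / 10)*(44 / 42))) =2727575 / 87318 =31.24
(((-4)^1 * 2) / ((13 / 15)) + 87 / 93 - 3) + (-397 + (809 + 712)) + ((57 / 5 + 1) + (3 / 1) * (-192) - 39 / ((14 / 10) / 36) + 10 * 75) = 4178572 / 14105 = 296.25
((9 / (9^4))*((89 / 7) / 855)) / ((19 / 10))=178 / 16579647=0.00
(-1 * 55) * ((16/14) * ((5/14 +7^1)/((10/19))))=-43054/49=-878.65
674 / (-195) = -674 / 195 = -3.46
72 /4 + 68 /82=772 /41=18.83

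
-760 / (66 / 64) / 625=-4864 / 4125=-1.18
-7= -7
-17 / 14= -1.21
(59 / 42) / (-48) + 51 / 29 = 101105 / 58464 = 1.73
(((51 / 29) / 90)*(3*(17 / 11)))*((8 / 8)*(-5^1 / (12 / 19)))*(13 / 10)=-71383 / 76560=-0.93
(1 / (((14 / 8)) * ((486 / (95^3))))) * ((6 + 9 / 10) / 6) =3943925 / 3402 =1159.30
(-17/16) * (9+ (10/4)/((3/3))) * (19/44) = -5.28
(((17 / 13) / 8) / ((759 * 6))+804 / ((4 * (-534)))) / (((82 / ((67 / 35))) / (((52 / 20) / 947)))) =-1062929741 / 44063084973600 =-0.00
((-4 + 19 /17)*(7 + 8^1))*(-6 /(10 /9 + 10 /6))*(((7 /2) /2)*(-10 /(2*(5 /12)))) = -166698 /85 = -1961.15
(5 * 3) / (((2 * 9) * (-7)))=-5 / 42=-0.12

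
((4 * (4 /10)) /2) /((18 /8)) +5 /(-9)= -1 /5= -0.20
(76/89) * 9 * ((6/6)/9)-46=-4018/89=-45.15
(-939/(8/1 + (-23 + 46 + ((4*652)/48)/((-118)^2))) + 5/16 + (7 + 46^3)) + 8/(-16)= 2016463453547/20721520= 97312.53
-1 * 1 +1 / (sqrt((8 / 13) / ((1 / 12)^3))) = -1 +sqrt(78) / 288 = -0.97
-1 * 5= -5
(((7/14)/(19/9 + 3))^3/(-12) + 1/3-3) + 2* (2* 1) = 12458279/9344256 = 1.33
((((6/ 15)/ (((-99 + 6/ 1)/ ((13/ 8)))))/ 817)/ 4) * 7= -91/ 6078480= -0.00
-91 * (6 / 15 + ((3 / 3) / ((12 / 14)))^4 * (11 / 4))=-12960493 / 25920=-500.02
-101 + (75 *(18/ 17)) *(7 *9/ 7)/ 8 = -793/ 68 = -11.66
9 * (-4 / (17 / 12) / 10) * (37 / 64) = -999 / 680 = -1.47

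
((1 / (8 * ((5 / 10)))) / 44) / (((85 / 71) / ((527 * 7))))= 15407 / 880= 17.51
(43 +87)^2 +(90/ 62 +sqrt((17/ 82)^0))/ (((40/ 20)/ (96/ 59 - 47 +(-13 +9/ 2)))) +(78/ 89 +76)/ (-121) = 30141603705/ 1790591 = 16833.33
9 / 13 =0.69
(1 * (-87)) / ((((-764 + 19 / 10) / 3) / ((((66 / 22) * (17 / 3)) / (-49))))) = -44370 / 373429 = -0.12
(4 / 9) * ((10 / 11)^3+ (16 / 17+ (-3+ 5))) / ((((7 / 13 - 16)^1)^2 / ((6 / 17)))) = 37653200 / 15540608259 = 0.00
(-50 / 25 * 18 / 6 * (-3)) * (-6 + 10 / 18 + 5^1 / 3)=-68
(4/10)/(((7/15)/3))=18/7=2.57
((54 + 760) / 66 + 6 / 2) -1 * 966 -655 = -4817 / 3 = -1605.67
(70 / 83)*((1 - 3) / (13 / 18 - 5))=360 / 913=0.39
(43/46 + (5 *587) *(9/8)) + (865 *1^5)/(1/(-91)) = -13875843/184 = -75412.19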